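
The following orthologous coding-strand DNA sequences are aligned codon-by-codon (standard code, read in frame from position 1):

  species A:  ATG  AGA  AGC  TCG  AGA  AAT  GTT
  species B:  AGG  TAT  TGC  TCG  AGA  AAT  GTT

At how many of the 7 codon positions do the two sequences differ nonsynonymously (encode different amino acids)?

Codon 1: ATG Met / AGG Arg — nonsynonymous.
Codon 2: AGA Arg / TAT Tyr — nonsynonymous.
Codon 3: AGC Ser / TGC Cys — nonsynonymous.
Codon 4: TCG Ser / TCG Ser — identical.
Codon 5: AGA Arg / AGA Arg — identical.
Codon 6: AAT Asn / AAT Asn — identical.
Codon 7: GTT Val / GTT Val — identical.
Nonsynonymous differences: 3.

3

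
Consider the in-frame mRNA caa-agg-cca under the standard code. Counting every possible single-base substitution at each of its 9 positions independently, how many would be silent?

Codon 1 (CAA, Gln): 1 synonymous substitution.
Codon 2 (AGG, Arg): 2 synonymous substitutions.
Codon 3 (CCA, Pro): 3 synonymous substitutions.
Total: 1 + 2 + 3 = 6.

6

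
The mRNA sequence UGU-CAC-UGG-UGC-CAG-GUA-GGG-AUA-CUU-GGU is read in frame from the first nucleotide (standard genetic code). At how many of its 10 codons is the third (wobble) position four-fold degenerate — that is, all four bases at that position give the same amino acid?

Codon 1 UGU (Cys): third position 2-fold.
Codon 2 CAC (His): third position 2-fold.
Codon 3 UGG (Trp): third position 1-fold.
Codon 4 UGC (Cys): third position 2-fold.
Codon 5 CAG (Gln): third position 2-fold.
Codon 6 GUA (Val): third position 4-fold.
Codon 7 GGG (Gly): third position 4-fold.
Codon 8 AUA (Ile): third position 3-fold.
Codon 9 CUU (Leu): third position 4-fold.
Codon 10 GGU (Gly): third position 4-fold.
Four-fold degenerate third positions: 4.

4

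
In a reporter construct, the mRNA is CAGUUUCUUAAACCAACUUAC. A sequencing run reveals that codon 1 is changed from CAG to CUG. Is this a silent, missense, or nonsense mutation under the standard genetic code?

Position 2 falls in codon 1: CAG → Gln.
After the substitution the codon is CUG → Leu.
Gln ≠ Leu, so this is a missense mutation.

missense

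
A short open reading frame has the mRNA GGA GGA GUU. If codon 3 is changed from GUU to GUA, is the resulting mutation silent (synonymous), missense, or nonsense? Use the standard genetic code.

silent

Position 9 falls in codon 3: GUU → Val.
After the substitution the codon is GUA → Val.
Both encode Val, so the change is synonymous.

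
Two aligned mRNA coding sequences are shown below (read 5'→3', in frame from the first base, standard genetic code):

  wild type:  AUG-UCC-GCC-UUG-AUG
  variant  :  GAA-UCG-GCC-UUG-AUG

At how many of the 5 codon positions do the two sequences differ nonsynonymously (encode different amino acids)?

Codon 1: AUG Met / GAA Glu — nonsynonymous.
Codon 2: UCC Ser / UCG Ser — synonymous.
Codon 3: GCC Ala / GCC Ala — identical.
Codon 4: UUG Leu / UUG Leu — identical.
Codon 5: AUG Met / AUG Met — identical.
Nonsynonymous differences: 1.

1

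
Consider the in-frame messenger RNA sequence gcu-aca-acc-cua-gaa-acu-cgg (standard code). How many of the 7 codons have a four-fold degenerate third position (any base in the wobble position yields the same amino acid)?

6

Codon 1 GCU (Ala): third position 4-fold.
Codon 2 ACA (Thr): third position 4-fold.
Codon 3 ACC (Thr): third position 4-fold.
Codon 4 CUA (Leu): third position 4-fold.
Codon 5 GAA (Glu): third position 2-fold.
Codon 6 ACU (Thr): third position 4-fold.
Codon 7 CGG (Arg): third position 4-fold.
Four-fold degenerate third positions: 6.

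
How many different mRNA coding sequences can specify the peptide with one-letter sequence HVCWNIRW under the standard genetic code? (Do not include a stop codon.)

His: 2 codons.
Val: 4 codons.
Cys: 2 codons.
Trp: 1 codon.
Asn: 2 codons.
Ile: 3 codons.
Arg: 6 codons.
Trp: 1 codon.
2 × 4 × 2 × 1 × 2 × 3 × 6 × 1 = 576.

576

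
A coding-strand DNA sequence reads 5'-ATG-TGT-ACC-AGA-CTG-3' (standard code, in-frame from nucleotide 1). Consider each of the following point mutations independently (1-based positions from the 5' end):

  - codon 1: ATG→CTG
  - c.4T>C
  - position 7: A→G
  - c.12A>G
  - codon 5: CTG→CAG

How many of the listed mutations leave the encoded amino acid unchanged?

Codon 1: ATG (Met) → CTG (Leu) — missense.
Codon 2: TGT (Cys) → CGT (Arg) — missense.
Codon 3: ACC (Thr) → GCC (Ala) — missense.
Codon 4: AGA (Arg) → AGG (Arg) — synonymous.
Codon 5: CTG (Leu) → CAG (Gln) — missense.
Synonymous: 1 of 5.

1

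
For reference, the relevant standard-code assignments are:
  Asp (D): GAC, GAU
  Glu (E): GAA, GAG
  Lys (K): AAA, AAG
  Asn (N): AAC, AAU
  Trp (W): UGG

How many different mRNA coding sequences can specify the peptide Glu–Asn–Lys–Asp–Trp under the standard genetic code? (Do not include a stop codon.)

Glu: 2 codons.
Asn: 2 codons.
Lys: 2 codons.
Asp: 2 codons.
Trp: 1 codon.
2 × 2 × 2 × 2 × 1 = 16.

16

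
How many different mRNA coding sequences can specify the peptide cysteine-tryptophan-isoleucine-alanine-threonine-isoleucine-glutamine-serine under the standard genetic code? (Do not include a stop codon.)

3456

Cys: 2 codons.
Trp: 1 codon.
Ile: 3 codons.
Ala: 4 codons.
Thr: 4 codons.
Ile: 3 codons.
Gln: 2 codons.
Ser: 6 codons.
2 × 1 × 3 × 4 × 4 × 3 × 2 × 6 = 3456.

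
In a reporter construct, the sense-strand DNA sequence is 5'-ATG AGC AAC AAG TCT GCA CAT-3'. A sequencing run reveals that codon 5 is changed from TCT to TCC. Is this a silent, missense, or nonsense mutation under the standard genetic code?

silent

Position 15 falls in codon 5: TCT → Ser.
After the substitution the codon is TCC → Ser.
Both encode Ser, so the change is synonymous.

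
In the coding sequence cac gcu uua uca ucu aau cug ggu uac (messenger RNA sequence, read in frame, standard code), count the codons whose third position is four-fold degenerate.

5

Codon 1 CAC (His): third position 2-fold.
Codon 2 GCU (Ala): third position 4-fold.
Codon 3 UUA (Leu): third position 2-fold.
Codon 4 UCA (Ser): third position 4-fold.
Codon 5 UCU (Ser): third position 4-fold.
Codon 6 AAU (Asn): third position 2-fold.
Codon 7 CUG (Leu): third position 4-fold.
Codon 8 GGU (Gly): third position 4-fold.
Codon 9 UAC (Tyr): third position 2-fold.
Four-fold degenerate third positions: 5.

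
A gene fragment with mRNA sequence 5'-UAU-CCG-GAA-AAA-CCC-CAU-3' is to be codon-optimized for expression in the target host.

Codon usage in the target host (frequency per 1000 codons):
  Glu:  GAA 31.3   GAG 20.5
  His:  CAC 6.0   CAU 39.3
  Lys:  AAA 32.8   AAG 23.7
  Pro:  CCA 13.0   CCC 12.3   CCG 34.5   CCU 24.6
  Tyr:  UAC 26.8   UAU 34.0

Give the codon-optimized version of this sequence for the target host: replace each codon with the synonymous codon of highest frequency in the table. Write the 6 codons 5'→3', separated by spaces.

Codon 1 (Tyr): best is UAU at 34.0.
Codon 2 (Pro): best is CCG at 34.5.
Codon 3 (Glu): best is GAA at 31.3.
Codon 4 (Lys): best is AAA at 32.8.
Codon 5 (Pro): best is CCG at 34.5.
Codon 6 (His): best is CAU at 39.3.

UAU CCG GAA AAA CCG CAU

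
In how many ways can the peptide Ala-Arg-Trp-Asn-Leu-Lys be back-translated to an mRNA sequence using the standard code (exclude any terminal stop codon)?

Ala: 4 codons.
Arg: 6 codons.
Trp: 1 codon.
Asn: 2 codons.
Leu: 6 codons.
Lys: 2 codons.
4 × 6 × 1 × 2 × 6 × 2 = 576.

576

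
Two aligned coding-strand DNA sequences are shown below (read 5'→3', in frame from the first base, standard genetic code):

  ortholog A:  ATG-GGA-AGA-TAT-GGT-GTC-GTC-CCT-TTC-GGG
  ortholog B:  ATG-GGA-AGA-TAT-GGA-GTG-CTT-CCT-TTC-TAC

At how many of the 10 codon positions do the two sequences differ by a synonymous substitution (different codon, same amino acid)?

Codon 1: ATG Met / ATG Met — identical.
Codon 2: GGA Gly / GGA Gly — identical.
Codon 3: AGA Arg / AGA Arg — identical.
Codon 4: TAT Tyr / TAT Tyr — identical.
Codon 5: GGT Gly / GGA Gly — synonymous.
Codon 6: GTC Val / GTG Val — synonymous.
Codon 7: GTC Val / CTT Leu — nonsynonymous.
Codon 8: CCT Pro / CCT Pro — identical.
Codon 9: TTC Phe / TTC Phe — identical.
Codon 10: GGG Gly / TAC Tyr — nonsynonymous.
Synonymous differences: 2.

2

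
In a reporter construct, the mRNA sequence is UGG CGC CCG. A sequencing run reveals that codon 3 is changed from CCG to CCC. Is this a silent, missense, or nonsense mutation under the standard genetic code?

Position 9 falls in codon 3: CCG → Pro.
After the substitution the codon is CCC → Pro.
Both encode Pro, so the change is synonymous.

silent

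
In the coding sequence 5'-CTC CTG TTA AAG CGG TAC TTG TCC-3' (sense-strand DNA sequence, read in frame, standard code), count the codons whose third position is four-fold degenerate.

4

Codon 1 CTC (Leu): third position 4-fold.
Codon 2 CTG (Leu): third position 4-fold.
Codon 3 TTA (Leu): third position 2-fold.
Codon 4 AAG (Lys): third position 2-fold.
Codon 5 CGG (Arg): third position 4-fold.
Codon 6 TAC (Tyr): third position 2-fold.
Codon 7 TTG (Leu): third position 2-fold.
Codon 8 TCC (Ser): third position 4-fold.
Four-fold degenerate third positions: 4.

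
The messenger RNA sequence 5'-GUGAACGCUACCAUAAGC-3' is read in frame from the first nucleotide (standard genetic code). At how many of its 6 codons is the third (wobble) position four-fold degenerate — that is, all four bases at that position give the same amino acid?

3

Codon 1 GUG (Val): third position 4-fold.
Codon 2 AAC (Asn): third position 2-fold.
Codon 3 GCU (Ala): third position 4-fold.
Codon 4 ACC (Thr): third position 4-fold.
Codon 5 AUA (Ile): third position 3-fold.
Codon 6 AGC (Ser): third position 2-fold.
Four-fold degenerate third positions: 3.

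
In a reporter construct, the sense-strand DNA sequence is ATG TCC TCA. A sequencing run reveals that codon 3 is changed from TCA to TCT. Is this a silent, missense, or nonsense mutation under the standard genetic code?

silent

Position 9 falls in codon 3: TCA → Ser.
After the substitution the codon is TCT → Ser.
Both encode Ser, so the change is synonymous.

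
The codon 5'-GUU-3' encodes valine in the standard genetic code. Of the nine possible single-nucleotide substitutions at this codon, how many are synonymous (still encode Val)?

3

Position 1: none → 0 synonymous.
Position 2: none → 0 synonymous.
Position 3: GUC, GUA, GUG → 3 synonymous.
Total: 0 + 0 + 3 = 3.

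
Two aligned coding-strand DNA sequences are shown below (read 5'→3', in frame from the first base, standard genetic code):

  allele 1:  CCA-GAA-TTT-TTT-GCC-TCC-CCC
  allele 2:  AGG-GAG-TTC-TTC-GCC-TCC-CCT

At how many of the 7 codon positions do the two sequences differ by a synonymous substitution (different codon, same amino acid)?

Codon 1: CCA Pro / AGG Arg — nonsynonymous.
Codon 2: GAA Glu / GAG Glu — synonymous.
Codon 3: TTT Phe / TTC Phe — synonymous.
Codon 4: TTT Phe / TTC Phe — synonymous.
Codon 5: GCC Ala / GCC Ala — identical.
Codon 6: TCC Ser / TCC Ser — identical.
Codon 7: CCC Pro / CCT Pro — synonymous.
Synonymous differences: 4.

4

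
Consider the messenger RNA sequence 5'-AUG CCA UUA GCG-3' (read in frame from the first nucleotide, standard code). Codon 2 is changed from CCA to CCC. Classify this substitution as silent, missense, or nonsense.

Position 6 falls in codon 2: CCA → Pro.
After the substitution the codon is CCC → Pro.
Both encode Pro, so the change is synonymous.

silent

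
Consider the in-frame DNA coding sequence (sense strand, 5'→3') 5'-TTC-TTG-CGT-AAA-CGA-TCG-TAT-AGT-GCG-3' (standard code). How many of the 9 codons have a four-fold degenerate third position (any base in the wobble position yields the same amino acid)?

Codon 1 TTC (Phe): third position 2-fold.
Codon 2 TTG (Leu): third position 2-fold.
Codon 3 CGT (Arg): third position 4-fold.
Codon 4 AAA (Lys): third position 2-fold.
Codon 5 CGA (Arg): third position 4-fold.
Codon 6 TCG (Ser): third position 4-fold.
Codon 7 TAT (Tyr): third position 2-fold.
Codon 8 AGT (Ser): third position 2-fold.
Codon 9 GCG (Ala): third position 4-fold.
Four-fold degenerate third positions: 4.

4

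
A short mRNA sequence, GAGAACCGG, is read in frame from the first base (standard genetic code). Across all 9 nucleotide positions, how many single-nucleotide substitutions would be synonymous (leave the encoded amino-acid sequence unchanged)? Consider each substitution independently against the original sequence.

Codon 1 (GAG, Glu): 1 synonymous substitution.
Codon 2 (AAC, Asn): 1 synonymous substitution.
Codon 3 (CGG, Arg): 4 synonymous substitutions.
Total: 1 + 1 + 4 = 6.

6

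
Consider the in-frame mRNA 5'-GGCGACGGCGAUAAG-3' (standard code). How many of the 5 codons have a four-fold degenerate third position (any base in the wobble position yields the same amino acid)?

Codon 1 GGC (Gly): third position 4-fold.
Codon 2 GAC (Asp): third position 2-fold.
Codon 3 GGC (Gly): third position 4-fold.
Codon 4 GAU (Asp): third position 2-fold.
Codon 5 AAG (Lys): third position 2-fold.
Four-fold degenerate third positions: 2.

2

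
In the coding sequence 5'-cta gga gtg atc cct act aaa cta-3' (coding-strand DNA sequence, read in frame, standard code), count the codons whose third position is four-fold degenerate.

6

Codon 1 CTA (Leu): third position 4-fold.
Codon 2 GGA (Gly): third position 4-fold.
Codon 3 GTG (Val): third position 4-fold.
Codon 4 ATC (Ile): third position 3-fold.
Codon 5 CCT (Pro): third position 4-fold.
Codon 6 ACT (Thr): third position 4-fold.
Codon 7 AAA (Lys): third position 2-fold.
Codon 8 CTA (Leu): third position 4-fold.
Four-fold degenerate third positions: 6.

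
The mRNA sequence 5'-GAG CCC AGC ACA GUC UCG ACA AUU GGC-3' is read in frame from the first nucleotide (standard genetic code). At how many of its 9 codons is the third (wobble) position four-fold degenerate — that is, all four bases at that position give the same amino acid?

Codon 1 GAG (Glu): third position 2-fold.
Codon 2 CCC (Pro): third position 4-fold.
Codon 3 AGC (Ser): third position 2-fold.
Codon 4 ACA (Thr): third position 4-fold.
Codon 5 GUC (Val): third position 4-fold.
Codon 6 UCG (Ser): third position 4-fold.
Codon 7 ACA (Thr): third position 4-fold.
Codon 8 AUU (Ile): third position 3-fold.
Codon 9 GGC (Gly): third position 4-fold.
Four-fold degenerate third positions: 6.

6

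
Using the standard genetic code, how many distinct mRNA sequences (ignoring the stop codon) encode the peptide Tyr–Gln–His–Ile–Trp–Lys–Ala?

192

Tyr: 2 codons.
Gln: 2 codons.
His: 2 codons.
Ile: 3 codons.
Trp: 1 codon.
Lys: 2 codons.
Ala: 4 codons.
2 × 2 × 2 × 3 × 1 × 2 × 4 = 192.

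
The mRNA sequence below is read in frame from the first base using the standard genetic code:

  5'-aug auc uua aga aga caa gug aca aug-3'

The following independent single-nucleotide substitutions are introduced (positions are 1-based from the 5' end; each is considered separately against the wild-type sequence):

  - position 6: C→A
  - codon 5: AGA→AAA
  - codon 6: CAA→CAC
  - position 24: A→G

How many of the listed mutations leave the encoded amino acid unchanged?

2

Codon 2: AUC (Ile) → AUA (Ile) — synonymous.
Codon 5: AGA (Arg) → AAA (Lys) — missense.
Codon 6: CAA (Gln) → CAC (His) — missense.
Codon 8: ACA (Thr) → ACG (Thr) — synonymous.
Synonymous: 2 of 4.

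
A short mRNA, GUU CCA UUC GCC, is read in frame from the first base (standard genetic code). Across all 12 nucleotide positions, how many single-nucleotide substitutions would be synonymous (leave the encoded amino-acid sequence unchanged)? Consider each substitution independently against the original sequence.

10

Codon 1 (GUU, Val): 3 synonymous substitutions.
Codon 2 (CCA, Pro): 3 synonymous substitutions.
Codon 3 (UUC, Phe): 1 synonymous substitution.
Codon 4 (GCC, Ala): 3 synonymous substitutions.
Total: 3 + 3 + 1 + 3 = 10.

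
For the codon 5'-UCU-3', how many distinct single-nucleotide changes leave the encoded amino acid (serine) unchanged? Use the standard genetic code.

3

Position 1: none → 0 synonymous.
Position 2: none → 0 synonymous.
Position 3: UCC, UCA, UCG → 3 synonymous.
Total: 0 + 0 + 3 = 3.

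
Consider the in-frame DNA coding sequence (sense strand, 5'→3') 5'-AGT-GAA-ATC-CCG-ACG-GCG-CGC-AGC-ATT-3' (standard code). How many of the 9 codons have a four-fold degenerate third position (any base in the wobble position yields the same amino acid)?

Codon 1 AGT (Ser): third position 2-fold.
Codon 2 GAA (Glu): third position 2-fold.
Codon 3 ATC (Ile): third position 3-fold.
Codon 4 CCG (Pro): third position 4-fold.
Codon 5 ACG (Thr): third position 4-fold.
Codon 6 GCG (Ala): third position 4-fold.
Codon 7 CGC (Arg): third position 4-fold.
Codon 8 AGC (Ser): third position 2-fold.
Codon 9 ATT (Ile): third position 3-fold.
Four-fold degenerate third positions: 4.

4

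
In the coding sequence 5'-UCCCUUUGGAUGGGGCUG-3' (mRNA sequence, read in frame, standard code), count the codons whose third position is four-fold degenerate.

4

Codon 1 UCC (Ser): third position 4-fold.
Codon 2 CUU (Leu): third position 4-fold.
Codon 3 UGG (Trp): third position 1-fold.
Codon 4 AUG (Met): third position 1-fold.
Codon 5 GGG (Gly): third position 4-fold.
Codon 6 CUG (Leu): third position 4-fold.
Four-fold degenerate third positions: 4.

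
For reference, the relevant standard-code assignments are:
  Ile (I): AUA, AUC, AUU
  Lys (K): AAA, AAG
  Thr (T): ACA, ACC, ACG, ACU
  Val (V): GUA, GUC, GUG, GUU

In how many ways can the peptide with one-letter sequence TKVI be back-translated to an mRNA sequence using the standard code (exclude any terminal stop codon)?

96

Thr: 4 codons.
Lys: 2 codons.
Val: 4 codons.
Ile: 3 codons.
4 × 2 × 4 × 3 = 96.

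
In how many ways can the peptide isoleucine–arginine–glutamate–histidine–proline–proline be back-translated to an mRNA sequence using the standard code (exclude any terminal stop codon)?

1152

Ile: 3 codons.
Arg: 6 codons.
Glu: 2 codons.
His: 2 codons.
Pro: 4 codons.
Pro: 4 codons.
3 × 6 × 2 × 2 × 4 × 4 = 1152.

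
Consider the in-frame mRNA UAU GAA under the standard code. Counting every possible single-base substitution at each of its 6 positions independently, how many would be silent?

Codon 1 (UAU, Tyr): 1 synonymous substitution.
Codon 2 (GAA, Glu): 1 synonymous substitution.
Total: 1 + 1 = 2.

2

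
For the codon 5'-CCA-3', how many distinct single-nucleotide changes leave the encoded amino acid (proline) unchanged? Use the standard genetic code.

3

Position 1: none → 0 synonymous.
Position 2: none → 0 synonymous.
Position 3: CCT, CCC, CCG → 3 synonymous.
Total: 0 + 0 + 3 = 3.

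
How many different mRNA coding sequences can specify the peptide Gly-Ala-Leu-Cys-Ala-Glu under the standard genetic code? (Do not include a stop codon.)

1536

Gly: 4 codons.
Ala: 4 codons.
Leu: 6 codons.
Cys: 2 codons.
Ala: 4 codons.
Glu: 2 codons.
4 × 4 × 6 × 2 × 4 × 2 = 1536.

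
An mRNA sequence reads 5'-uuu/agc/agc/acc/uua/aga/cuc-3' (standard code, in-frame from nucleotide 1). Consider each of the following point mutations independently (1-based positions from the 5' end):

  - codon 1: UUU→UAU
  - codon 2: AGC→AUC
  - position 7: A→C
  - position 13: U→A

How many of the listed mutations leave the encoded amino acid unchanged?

Codon 1: UUU (Phe) → UAU (Tyr) — missense.
Codon 2: AGC (Ser) → AUC (Ile) — missense.
Codon 3: AGC (Ser) → CGC (Arg) — missense.
Codon 5: UUA (Leu) → AUA (Ile) — missense.
Synonymous: 0 of 4.

0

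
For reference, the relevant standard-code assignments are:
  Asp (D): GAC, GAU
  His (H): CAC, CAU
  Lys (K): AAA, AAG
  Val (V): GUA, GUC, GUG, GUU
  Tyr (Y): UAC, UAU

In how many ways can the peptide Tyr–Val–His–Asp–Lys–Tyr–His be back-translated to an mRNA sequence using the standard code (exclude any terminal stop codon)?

256

Tyr: 2 codons.
Val: 4 codons.
His: 2 codons.
Asp: 2 codons.
Lys: 2 codons.
Tyr: 2 codons.
His: 2 codons.
2 × 4 × 2 × 2 × 2 × 2 × 2 = 256.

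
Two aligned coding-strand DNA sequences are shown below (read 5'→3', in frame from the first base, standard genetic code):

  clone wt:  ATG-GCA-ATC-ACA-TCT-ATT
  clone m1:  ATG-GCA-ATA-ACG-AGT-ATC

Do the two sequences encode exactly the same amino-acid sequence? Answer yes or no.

yes

Codon 1: ATG Met / ATG Met — identical.
Codon 2: GCA Ala / GCA Ala — identical.
Codon 3: ATC Ile / ATA Ile — synonymous.
Codon 4: ACA Thr / ACG Thr — synonymous.
Codon 5: TCT Ser / AGT Ser — synonymous.
Codon 6: ATT Ile / ATC Ile — synonymous.
Nonsynonymous differences: 0 → same protein.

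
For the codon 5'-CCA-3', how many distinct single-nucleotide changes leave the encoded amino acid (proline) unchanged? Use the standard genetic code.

Position 1: none → 0 synonymous.
Position 2: none → 0 synonymous.
Position 3: CCU, CCC, CCG → 3 synonymous.
Total: 0 + 0 + 3 = 3.

3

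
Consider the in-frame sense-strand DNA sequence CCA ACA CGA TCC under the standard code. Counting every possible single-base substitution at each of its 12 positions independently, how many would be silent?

13

Codon 1 (CCA, Pro): 3 synonymous substitutions.
Codon 2 (ACA, Thr): 3 synonymous substitutions.
Codon 3 (CGA, Arg): 4 synonymous substitutions.
Codon 4 (TCC, Ser): 3 synonymous substitutions.
Total: 3 + 3 + 4 + 3 = 13.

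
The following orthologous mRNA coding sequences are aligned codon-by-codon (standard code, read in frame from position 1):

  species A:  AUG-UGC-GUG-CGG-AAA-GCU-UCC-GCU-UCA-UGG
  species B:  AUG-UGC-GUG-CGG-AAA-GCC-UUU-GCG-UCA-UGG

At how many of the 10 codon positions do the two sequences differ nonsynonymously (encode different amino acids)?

Codon 1: AUG Met / AUG Met — identical.
Codon 2: UGC Cys / UGC Cys — identical.
Codon 3: GUG Val / GUG Val — identical.
Codon 4: CGG Arg / CGG Arg — identical.
Codon 5: AAA Lys / AAA Lys — identical.
Codon 6: GCU Ala / GCC Ala — synonymous.
Codon 7: UCC Ser / UUU Phe — nonsynonymous.
Codon 8: GCU Ala / GCG Ala — synonymous.
Codon 9: UCA Ser / UCA Ser — identical.
Codon 10: UGG Trp / UGG Trp — identical.
Nonsynonymous differences: 1.

1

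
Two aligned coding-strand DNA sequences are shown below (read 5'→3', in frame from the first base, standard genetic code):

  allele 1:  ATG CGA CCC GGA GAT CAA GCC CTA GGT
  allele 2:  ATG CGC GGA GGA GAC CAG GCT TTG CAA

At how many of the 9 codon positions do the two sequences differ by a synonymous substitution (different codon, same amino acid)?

Codon 1: ATG Met / ATG Met — identical.
Codon 2: CGA Arg / CGC Arg — synonymous.
Codon 3: CCC Pro / GGA Gly — nonsynonymous.
Codon 4: GGA Gly / GGA Gly — identical.
Codon 5: GAT Asp / GAC Asp — synonymous.
Codon 6: CAA Gln / CAG Gln — synonymous.
Codon 7: GCC Ala / GCT Ala — synonymous.
Codon 8: CTA Leu / TTG Leu — synonymous.
Codon 9: GGT Gly / CAA Gln — nonsynonymous.
Synonymous differences: 5.

5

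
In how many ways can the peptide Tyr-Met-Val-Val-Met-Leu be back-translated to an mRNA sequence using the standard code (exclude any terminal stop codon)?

Tyr: 2 codons.
Met: 1 codon.
Val: 4 codons.
Val: 4 codons.
Met: 1 codon.
Leu: 6 codons.
2 × 1 × 4 × 4 × 1 × 6 = 192.

192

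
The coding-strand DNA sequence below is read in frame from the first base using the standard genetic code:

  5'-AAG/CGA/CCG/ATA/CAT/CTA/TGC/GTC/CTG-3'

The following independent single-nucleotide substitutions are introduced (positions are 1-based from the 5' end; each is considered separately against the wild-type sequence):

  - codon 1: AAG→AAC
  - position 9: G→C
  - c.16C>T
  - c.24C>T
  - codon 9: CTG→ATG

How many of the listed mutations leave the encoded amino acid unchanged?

3

Codon 1: AAG (Lys) → AAC (Asn) — missense.
Codon 3: CCG (Pro) → CCC (Pro) — synonymous.
Codon 6: CTA (Leu) → TTA (Leu) — synonymous.
Codon 8: GTC (Val) → GTT (Val) — synonymous.
Codon 9: CTG (Leu) → ATG (Met) — missense.
Synonymous: 3 of 5.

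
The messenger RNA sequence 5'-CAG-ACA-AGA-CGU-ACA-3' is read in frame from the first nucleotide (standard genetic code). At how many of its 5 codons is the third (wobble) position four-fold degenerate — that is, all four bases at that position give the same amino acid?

Codon 1 CAG (Gln): third position 2-fold.
Codon 2 ACA (Thr): third position 4-fold.
Codon 3 AGA (Arg): third position 2-fold.
Codon 4 CGU (Arg): third position 4-fold.
Codon 5 ACA (Thr): third position 4-fold.
Four-fold degenerate third positions: 3.

3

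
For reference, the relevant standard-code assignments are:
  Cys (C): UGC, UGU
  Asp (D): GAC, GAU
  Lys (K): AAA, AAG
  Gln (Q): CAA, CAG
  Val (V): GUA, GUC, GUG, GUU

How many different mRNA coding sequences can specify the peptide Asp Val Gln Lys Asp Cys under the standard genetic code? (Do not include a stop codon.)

Asp: 2 codons.
Val: 4 codons.
Gln: 2 codons.
Lys: 2 codons.
Asp: 2 codons.
Cys: 2 codons.
2 × 4 × 2 × 2 × 2 × 2 = 128.

128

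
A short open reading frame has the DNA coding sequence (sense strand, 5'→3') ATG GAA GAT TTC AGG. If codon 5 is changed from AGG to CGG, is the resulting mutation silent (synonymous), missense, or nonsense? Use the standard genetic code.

Position 13 falls in codon 5: AGG → Arg.
After the substitution the codon is CGG → Arg.
Both encode Arg, so the change is synonymous.

silent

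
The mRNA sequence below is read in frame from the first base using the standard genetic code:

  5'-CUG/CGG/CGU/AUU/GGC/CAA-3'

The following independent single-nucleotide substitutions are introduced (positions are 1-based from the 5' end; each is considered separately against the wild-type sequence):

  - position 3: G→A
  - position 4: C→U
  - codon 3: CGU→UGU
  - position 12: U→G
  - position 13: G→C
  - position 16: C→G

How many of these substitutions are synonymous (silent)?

Codon 1: CUG (Leu) → CUA (Leu) — synonymous.
Codon 2: CGG (Arg) → UGG (Trp) — missense.
Codon 3: CGU (Arg) → UGU (Cys) — missense.
Codon 4: AUU (Ile) → AUG (Met) — missense.
Codon 5: GGC (Gly) → CGC (Arg) — missense.
Codon 6: CAA (Gln) → GAA (Glu) — missense.
Synonymous: 1 of 6.

1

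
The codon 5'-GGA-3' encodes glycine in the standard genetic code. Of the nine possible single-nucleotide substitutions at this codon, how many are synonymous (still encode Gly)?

3

Position 1: none → 0 synonymous.
Position 2: none → 0 synonymous.
Position 3: GGU, GGC, GGG → 3 synonymous.
Total: 0 + 0 + 3 = 3.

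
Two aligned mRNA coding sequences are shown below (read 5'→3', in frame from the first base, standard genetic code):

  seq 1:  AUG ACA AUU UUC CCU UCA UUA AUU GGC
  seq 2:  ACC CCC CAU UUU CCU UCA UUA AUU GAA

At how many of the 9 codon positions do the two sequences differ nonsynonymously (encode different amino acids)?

Codon 1: AUG Met / ACC Thr — nonsynonymous.
Codon 2: ACA Thr / CCC Pro — nonsynonymous.
Codon 3: AUU Ile / CAU His — nonsynonymous.
Codon 4: UUC Phe / UUU Phe — synonymous.
Codon 5: CCU Pro / CCU Pro — identical.
Codon 6: UCA Ser / UCA Ser — identical.
Codon 7: UUA Leu / UUA Leu — identical.
Codon 8: AUU Ile / AUU Ile — identical.
Codon 9: GGC Gly / GAA Glu — nonsynonymous.
Nonsynonymous differences: 4.

4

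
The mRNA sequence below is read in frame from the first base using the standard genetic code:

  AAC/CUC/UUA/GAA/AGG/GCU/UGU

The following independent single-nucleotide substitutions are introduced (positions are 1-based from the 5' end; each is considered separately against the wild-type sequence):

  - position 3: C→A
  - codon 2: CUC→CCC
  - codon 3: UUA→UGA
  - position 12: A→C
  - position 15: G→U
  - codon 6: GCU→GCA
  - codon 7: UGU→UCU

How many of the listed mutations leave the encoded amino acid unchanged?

Codon 1: AAC (Asn) → AAA (Lys) — missense.
Codon 2: CUC (Leu) → CCC (Pro) — missense.
Codon 3: UUA (Leu) → UGA (Stop) — nonsense.
Codon 4: GAA (Glu) → GAC (Asp) — missense.
Codon 5: AGG (Arg) → AGU (Ser) — missense.
Codon 6: GCU (Ala) → GCA (Ala) — synonymous.
Codon 7: UGU (Cys) → UCU (Ser) — missense.
Synonymous: 1 of 7.

1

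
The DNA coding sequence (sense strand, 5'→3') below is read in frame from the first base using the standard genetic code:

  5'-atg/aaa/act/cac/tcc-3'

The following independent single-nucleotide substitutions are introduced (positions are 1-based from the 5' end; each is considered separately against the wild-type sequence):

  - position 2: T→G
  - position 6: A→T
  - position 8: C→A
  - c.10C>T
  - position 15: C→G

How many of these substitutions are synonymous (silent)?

1

Codon 1: ATG (Met) → AGG (Arg) — missense.
Codon 2: AAA (Lys) → AAT (Asn) — missense.
Codon 3: ACT (Thr) → AAT (Asn) — missense.
Codon 4: CAC (His) → TAC (Tyr) — missense.
Codon 5: TCC (Ser) → TCG (Ser) — synonymous.
Synonymous: 1 of 5.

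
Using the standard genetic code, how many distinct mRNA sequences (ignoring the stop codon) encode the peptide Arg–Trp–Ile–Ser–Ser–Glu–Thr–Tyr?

Arg: 6 codons.
Trp: 1 codon.
Ile: 3 codons.
Ser: 6 codons.
Ser: 6 codons.
Glu: 2 codons.
Thr: 4 codons.
Tyr: 2 codons.
6 × 1 × 3 × 6 × 6 × 2 × 4 × 2 = 10368.

10368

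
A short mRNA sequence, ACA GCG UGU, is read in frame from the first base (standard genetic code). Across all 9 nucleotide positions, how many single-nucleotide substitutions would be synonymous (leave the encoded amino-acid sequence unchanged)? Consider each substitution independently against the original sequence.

Codon 1 (ACA, Thr): 3 synonymous substitutions.
Codon 2 (GCG, Ala): 3 synonymous substitutions.
Codon 3 (UGU, Cys): 1 synonymous substitution.
Total: 3 + 3 + 1 = 7.

7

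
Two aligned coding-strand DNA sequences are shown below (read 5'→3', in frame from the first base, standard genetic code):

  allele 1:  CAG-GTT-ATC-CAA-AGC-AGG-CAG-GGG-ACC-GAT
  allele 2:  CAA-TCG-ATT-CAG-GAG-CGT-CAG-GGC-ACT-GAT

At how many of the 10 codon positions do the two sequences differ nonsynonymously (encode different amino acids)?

2

Codon 1: CAG Gln / CAA Gln — synonymous.
Codon 2: GTT Val / TCG Ser — nonsynonymous.
Codon 3: ATC Ile / ATT Ile — synonymous.
Codon 4: CAA Gln / CAG Gln — synonymous.
Codon 5: AGC Ser / GAG Glu — nonsynonymous.
Codon 6: AGG Arg / CGT Arg — synonymous.
Codon 7: CAG Gln / CAG Gln — identical.
Codon 8: GGG Gly / GGC Gly — synonymous.
Codon 9: ACC Thr / ACT Thr — synonymous.
Codon 10: GAT Asp / GAT Asp — identical.
Nonsynonymous differences: 2.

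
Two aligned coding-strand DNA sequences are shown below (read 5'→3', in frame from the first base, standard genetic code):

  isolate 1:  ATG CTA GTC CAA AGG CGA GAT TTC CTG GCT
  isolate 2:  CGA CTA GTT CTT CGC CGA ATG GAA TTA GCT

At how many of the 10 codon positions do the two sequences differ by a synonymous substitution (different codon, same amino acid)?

Codon 1: ATG Met / CGA Arg — nonsynonymous.
Codon 2: CTA Leu / CTA Leu — identical.
Codon 3: GTC Val / GTT Val — synonymous.
Codon 4: CAA Gln / CTT Leu — nonsynonymous.
Codon 5: AGG Arg / CGC Arg — synonymous.
Codon 6: CGA Arg / CGA Arg — identical.
Codon 7: GAT Asp / ATG Met — nonsynonymous.
Codon 8: TTC Phe / GAA Glu — nonsynonymous.
Codon 9: CTG Leu / TTA Leu — synonymous.
Codon 10: GCT Ala / GCT Ala — identical.
Synonymous differences: 3.

3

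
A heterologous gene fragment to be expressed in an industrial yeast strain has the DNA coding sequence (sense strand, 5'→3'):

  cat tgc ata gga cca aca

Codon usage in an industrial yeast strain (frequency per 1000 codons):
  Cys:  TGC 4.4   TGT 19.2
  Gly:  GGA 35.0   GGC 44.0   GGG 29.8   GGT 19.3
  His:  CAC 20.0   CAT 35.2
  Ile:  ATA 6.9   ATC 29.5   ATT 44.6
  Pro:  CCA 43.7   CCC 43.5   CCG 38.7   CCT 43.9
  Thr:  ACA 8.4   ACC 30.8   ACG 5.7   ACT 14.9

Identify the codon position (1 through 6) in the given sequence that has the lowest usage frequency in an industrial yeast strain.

Codon 1 CAT (His): 35.2 per 1000.
Codon 2 TGC (Cys): 4.4 per 1000.
Codon 3 ATA (Ile): 6.9 per 1000.
Codon 4 GGA (Gly): 35.0 per 1000.
Codon 5 CCA (Pro): 43.7 per 1000.
Codon 6 ACA (Thr): 8.4 per 1000.
Lowest frequency is 4.4 at codon 2.

2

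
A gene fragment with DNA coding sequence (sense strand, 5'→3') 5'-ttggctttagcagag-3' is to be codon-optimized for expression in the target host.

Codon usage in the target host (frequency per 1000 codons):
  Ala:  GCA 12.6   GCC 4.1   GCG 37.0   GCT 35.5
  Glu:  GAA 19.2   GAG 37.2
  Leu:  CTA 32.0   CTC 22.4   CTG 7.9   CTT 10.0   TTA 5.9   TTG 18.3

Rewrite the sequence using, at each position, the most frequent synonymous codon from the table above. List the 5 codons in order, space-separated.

CTA GCG CTA GCG GAG

Codon 1 (Leu): best is CTA at 32.0.
Codon 2 (Ala): best is GCG at 37.0.
Codon 3 (Leu): best is CTA at 32.0.
Codon 4 (Ala): best is GCG at 37.0.
Codon 5 (Glu): best is GAG at 37.2.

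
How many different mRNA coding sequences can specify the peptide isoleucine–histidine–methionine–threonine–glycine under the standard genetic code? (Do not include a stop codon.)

96

Ile: 3 codons.
His: 2 codons.
Met: 1 codon.
Thr: 4 codons.
Gly: 4 codons.
3 × 2 × 1 × 4 × 4 = 96.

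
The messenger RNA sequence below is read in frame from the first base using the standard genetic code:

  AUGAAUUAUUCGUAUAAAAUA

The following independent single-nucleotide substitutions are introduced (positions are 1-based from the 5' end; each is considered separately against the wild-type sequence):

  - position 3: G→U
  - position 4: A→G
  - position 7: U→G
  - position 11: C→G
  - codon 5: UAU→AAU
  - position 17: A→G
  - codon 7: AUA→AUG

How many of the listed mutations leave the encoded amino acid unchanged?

Codon 1: AUG (Met) → AUU (Ile) — missense.
Codon 2: AAU (Asn) → GAU (Asp) — missense.
Codon 3: UAU (Tyr) → GAU (Asp) — missense.
Codon 4: UCG (Ser) → UGG (Trp) — missense.
Codon 5: UAU (Tyr) → AAU (Asn) — missense.
Codon 6: AAA (Lys) → AGA (Arg) — missense.
Codon 7: AUA (Ile) → AUG (Met) — missense.
Synonymous: 0 of 7.

0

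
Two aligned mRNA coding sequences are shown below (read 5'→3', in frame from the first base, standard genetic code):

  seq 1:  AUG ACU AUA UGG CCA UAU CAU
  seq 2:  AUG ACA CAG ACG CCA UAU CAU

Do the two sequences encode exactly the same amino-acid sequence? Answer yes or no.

Codon 1: AUG Met / AUG Met — identical.
Codon 2: ACU Thr / ACA Thr — synonymous.
Codon 3: AUA Ile / CAG Gln — nonsynonymous.
Codon 4: UGG Trp / ACG Thr — nonsynonymous.
Codon 5: CCA Pro / CCA Pro — identical.
Codon 6: UAU Tyr / UAU Tyr — identical.
Codon 7: CAU His / CAU His — identical.
Nonsynonymous differences: 2 → different protein.

no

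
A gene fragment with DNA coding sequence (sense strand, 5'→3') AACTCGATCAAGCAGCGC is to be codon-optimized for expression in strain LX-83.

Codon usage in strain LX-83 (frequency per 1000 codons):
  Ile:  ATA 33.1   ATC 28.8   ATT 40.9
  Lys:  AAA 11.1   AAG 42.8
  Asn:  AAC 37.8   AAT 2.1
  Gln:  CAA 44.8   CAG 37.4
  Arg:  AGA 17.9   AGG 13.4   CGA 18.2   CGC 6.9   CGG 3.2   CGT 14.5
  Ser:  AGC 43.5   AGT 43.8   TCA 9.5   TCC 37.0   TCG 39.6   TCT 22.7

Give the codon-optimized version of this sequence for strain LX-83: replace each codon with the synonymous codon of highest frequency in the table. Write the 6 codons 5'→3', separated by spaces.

AAC AGT ATT AAG CAA CGA

Codon 1 (Asn): best is AAC at 37.8.
Codon 2 (Ser): best is AGT at 43.8.
Codon 3 (Ile): best is ATT at 40.9.
Codon 4 (Lys): best is AAG at 42.8.
Codon 5 (Gln): best is CAA at 44.8.
Codon 6 (Arg): best is CGA at 18.2.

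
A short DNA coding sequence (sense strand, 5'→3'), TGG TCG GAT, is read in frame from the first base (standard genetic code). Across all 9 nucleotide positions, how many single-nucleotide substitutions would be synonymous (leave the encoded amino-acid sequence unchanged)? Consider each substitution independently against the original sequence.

Codon 1 (TGG, Trp): 0 synonymous substitutions.
Codon 2 (TCG, Ser): 3 synonymous substitutions.
Codon 3 (GAT, Asp): 1 synonymous substitution.
Total: 0 + 3 + 1 = 4.

4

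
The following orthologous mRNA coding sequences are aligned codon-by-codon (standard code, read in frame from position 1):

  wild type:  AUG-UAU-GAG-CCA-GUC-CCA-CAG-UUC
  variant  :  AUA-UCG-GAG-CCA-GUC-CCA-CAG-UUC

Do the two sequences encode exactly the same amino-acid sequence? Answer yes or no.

Codon 1: AUG Met / AUA Ile — nonsynonymous.
Codon 2: UAU Tyr / UCG Ser — nonsynonymous.
Codon 3: GAG Glu / GAG Glu — identical.
Codon 4: CCA Pro / CCA Pro — identical.
Codon 5: GUC Val / GUC Val — identical.
Codon 6: CCA Pro / CCA Pro — identical.
Codon 7: CAG Gln / CAG Gln — identical.
Codon 8: UUC Phe / UUC Phe — identical.
Nonsynonymous differences: 2 → different protein.

no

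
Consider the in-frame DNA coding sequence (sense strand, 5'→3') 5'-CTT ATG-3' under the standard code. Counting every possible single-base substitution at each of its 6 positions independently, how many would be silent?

3

Codon 1 (CTT, Leu): 3 synonymous substitutions.
Codon 2 (ATG, Met): 0 synonymous substitutions.
Total: 3 + 0 = 3.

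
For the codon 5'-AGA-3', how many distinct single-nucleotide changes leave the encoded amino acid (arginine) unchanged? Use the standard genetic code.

Position 1: CGA → 1 synonymous.
Position 2: none → 0 synonymous.
Position 3: AGG → 1 synonymous.
Total: 1 + 0 + 1 = 2.

2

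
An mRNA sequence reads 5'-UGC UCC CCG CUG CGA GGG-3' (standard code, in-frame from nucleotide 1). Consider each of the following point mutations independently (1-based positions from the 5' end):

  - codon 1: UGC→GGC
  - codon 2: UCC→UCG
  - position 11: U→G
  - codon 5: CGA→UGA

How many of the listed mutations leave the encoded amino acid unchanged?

Codon 1: UGC (Cys) → GGC (Gly) — missense.
Codon 2: UCC (Ser) → UCG (Ser) — synonymous.
Codon 4: CUG (Leu) → CGG (Arg) — missense.
Codon 5: CGA (Arg) → UGA (Stop) — nonsense.
Synonymous: 1 of 4.

1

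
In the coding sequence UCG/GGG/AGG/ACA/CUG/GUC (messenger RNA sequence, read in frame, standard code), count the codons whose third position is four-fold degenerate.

Codon 1 UCG (Ser): third position 4-fold.
Codon 2 GGG (Gly): third position 4-fold.
Codon 3 AGG (Arg): third position 2-fold.
Codon 4 ACA (Thr): third position 4-fold.
Codon 5 CUG (Leu): third position 4-fold.
Codon 6 GUC (Val): third position 4-fold.
Four-fold degenerate third positions: 5.

5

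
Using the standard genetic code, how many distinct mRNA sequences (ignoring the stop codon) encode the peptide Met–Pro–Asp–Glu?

Met: 1 codon.
Pro: 4 codons.
Asp: 2 codons.
Glu: 2 codons.
1 × 4 × 2 × 2 = 16.

16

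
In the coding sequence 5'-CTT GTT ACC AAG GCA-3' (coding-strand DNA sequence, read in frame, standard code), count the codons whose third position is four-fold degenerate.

4

Codon 1 CTT (Leu): third position 4-fold.
Codon 2 GTT (Val): third position 4-fold.
Codon 3 ACC (Thr): third position 4-fold.
Codon 4 AAG (Lys): third position 2-fold.
Codon 5 GCA (Ala): third position 4-fold.
Four-fold degenerate third positions: 4.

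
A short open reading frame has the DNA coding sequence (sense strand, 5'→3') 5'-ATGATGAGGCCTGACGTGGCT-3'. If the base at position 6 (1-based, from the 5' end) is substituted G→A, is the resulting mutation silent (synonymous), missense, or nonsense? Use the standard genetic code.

missense

Position 6 falls in codon 2: ATG → Met.
After the substitution the codon is ATA → Ile.
Met ≠ Ile, so this is a missense mutation.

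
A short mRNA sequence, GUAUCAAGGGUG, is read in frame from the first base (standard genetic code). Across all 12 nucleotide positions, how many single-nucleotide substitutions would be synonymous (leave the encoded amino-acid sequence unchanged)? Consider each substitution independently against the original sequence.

11

Codon 1 (GUA, Val): 3 synonymous substitutions.
Codon 2 (UCA, Ser): 3 synonymous substitutions.
Codon 3 (AGG, Arg): 2 synonymous substitutions.
Codon 4 (GUG, Val): 3 synonymous substitutions.
Total: 3 + 3 + 2 + 3 = 11.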